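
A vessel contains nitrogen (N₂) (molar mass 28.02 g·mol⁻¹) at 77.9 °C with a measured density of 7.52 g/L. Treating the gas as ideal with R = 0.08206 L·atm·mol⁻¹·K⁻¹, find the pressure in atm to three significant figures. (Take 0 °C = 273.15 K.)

ρ = PM/(RT) ⇒ P = ρRT/M = (7.52 × 0.08206 × 351.0) / 28.02

P ≈ 7.73 atm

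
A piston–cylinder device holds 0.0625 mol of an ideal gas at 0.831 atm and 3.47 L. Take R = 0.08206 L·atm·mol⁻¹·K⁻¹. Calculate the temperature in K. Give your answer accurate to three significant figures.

T ≈ 562 K

PV = nRT ⇒ T = PV/(nR) = (0.831 × 3.47) / (0.0625 × 0.08206)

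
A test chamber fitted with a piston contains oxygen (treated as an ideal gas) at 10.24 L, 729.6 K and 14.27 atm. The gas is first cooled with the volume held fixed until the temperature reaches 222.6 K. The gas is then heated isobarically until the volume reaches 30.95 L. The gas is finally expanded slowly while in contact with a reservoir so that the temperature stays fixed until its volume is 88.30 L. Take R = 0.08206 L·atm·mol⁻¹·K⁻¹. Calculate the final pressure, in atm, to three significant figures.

V constant ⇒ P ∝ T: V₂ = V₁; P₂ = P₁·(T₂/T₁) = 4.354 atm.
Isobaric, so V/T is constant: P₃ = P₂; T₃ = T₂·(V₃/V₂) = 672.8 K.
T constant ⇒ Boyle's law P V = const: T₄ = T₃; P₄ = P₃·(V₃/V₄) = 1.526 atm.

P₄ ≈ 1.53 atm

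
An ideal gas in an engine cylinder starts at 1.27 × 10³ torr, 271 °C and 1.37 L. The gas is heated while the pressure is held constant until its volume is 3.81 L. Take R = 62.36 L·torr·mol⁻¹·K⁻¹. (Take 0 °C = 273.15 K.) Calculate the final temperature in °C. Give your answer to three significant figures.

T₂ ≈ 1.24e+03 °C

Convert: T₁ = 544.1 K.
P constant ⇒ V ∝ T: P₂ = P₁; T₂ = T₁·(V₂/V₁) = 1513 K.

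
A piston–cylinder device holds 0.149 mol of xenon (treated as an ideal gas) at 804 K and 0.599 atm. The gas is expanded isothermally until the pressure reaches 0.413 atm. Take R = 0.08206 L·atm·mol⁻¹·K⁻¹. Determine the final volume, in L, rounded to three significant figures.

From PV = nRT: V₁ = nRT₁/P₁ = 16.41 L.
T constant ⇒ Boyle's law P V = const: T₂ = T₁; V₂ = V₁·(P₁/P₂) = 23.80 L.

V₂ ≈ 23.8 L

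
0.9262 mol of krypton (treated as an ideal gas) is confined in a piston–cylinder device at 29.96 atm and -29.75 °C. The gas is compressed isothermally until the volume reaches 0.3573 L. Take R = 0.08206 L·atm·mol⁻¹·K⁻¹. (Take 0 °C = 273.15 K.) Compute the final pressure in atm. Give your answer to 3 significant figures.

P₂ ≈ 51.8 atm

Convert: T₁ = 243.4 K.
From PV = nRT: V₁ = nRT₁/P₁ = 0.6175 L.
Isothermal, so P V is constant: T₂ = T₁; P₂ = P₁·(V₁/V₂) = 51.78 atm.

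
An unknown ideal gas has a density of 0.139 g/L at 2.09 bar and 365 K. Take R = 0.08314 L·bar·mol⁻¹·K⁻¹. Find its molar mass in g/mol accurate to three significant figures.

ρ = PM/(RT) ⇒ M = ρRT/P = (0.139 × 0.08314 × 365.0) / 2.09

M ≈ 2.02 g/mol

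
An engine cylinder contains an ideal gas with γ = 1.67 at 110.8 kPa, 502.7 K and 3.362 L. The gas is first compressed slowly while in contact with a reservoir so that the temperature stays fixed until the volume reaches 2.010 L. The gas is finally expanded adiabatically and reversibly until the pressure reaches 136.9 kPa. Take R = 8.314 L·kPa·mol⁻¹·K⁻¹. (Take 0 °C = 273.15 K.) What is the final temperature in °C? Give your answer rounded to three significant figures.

T₃ ≈ 172 °C

Isothermal, so P V is constant: T₂ = T₁; P₂ = P₁·(V₁/V₂) = 185.3 kPa.
Adiabatic (γ = 1.67), T V^(γ−1) and P V^γ constant: T₃ = T₂·(P₃/P₂)^((γ−1)/γ) = 445.2 K; V₃ = V₂·(P₂/P₃)^(1/γ) = 2.410 L.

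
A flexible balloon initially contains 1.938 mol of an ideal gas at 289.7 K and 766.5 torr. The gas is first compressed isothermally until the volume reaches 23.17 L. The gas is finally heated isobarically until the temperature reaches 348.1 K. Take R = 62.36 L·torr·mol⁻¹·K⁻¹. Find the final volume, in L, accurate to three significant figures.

V₃ ≈ 27.8 L

From PV = nRT: V₁ = nRT₁/P₁ = 45.68 L.
T constant ⇒ Boyle's law P V = const: T₂ = T₁; P₂ = P₁·(V₁/V₂) = 1511 torr.
P constant ⇒ V ∝ T: P₃ = P₂; V₃ = V₂·(T₃/T₂) = 27.84 L.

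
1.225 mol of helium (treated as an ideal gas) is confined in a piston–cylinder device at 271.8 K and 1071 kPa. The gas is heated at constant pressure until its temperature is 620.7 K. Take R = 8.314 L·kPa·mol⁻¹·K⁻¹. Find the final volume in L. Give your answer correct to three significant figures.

V₂ ≈ 5.90 L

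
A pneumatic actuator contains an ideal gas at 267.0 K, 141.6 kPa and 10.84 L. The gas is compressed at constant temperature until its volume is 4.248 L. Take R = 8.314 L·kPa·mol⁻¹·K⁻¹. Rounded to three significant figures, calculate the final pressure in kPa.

T constant ⇒ Boyle's law P V = const: T₂ = T₁; P₂ = P₁·(V₁/V₂) = 361.3 kPa.

P₂ ≈ 361 kPa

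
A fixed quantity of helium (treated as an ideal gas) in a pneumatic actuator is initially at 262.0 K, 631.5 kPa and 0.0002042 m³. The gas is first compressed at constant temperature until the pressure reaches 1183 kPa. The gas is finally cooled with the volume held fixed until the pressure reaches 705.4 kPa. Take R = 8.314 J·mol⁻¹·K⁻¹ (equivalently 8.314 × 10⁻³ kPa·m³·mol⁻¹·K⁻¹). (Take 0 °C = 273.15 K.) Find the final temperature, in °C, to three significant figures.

T constant ⇒ Boyle's law P V = const: T₂ = T₁; V₂ = V₁·(P₁/P₂) = 0.0001090 m³.
Isochoric, so P/T is constant: V₃ = V₂; T₃ = T₂·(P₃/P₂) = 156.2 K.

T₃ ≈ -117 °C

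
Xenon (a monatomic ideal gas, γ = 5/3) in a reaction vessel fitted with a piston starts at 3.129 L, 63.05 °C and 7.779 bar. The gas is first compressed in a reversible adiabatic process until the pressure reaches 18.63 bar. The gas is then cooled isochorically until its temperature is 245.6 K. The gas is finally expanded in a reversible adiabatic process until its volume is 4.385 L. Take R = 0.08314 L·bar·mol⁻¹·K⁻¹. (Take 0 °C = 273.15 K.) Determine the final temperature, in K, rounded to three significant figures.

T₄ ≈ 138 K

Convert: T₁ = 336.2 K.
Reversible adiabatic, γ = 5/3: T₂ = T₁·(P₂/P₁)^((γ−1)/γ) = 476.8 K; V₂ = V₁·(P₁/P₂)^(1/γ) = 1.853 L.
V constant ⇒ P ∝ T: V₃ = V₂; P₃ = P₂·(T₃/T₂) = 9.597 bar.
Adiabatic (γ = 5/3), T V^(γ−1) and P V^γ constant: T₄ = T₃·(V₃/V₄)^(γ−1) = 138.3 K; P₄ = P₃·(V₃/V₄)^γ = 2.283 bar.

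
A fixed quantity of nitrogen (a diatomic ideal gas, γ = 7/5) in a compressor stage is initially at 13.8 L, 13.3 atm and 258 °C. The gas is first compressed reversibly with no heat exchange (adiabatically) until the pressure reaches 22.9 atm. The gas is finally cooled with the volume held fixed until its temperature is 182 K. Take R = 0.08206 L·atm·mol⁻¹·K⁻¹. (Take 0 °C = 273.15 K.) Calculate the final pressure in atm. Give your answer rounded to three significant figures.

P₃ ≈ 6.72 atm

Convert: T₁ = 531.1 K.
Adiabatic (γ = 7/5), T V^(γ−1) and P V^γ constant: T₂ = T₁·(P₂/P₁)^((γ−1)/γ) = 620.4 K; V₂ = V₁·(P₁/P₂)^(1/γ) = 9.361 L.
V constant ⇒ P ∝ T: V₃ = V₂; P₃ = P₂·(T₃/T₂) = 6.718 atm.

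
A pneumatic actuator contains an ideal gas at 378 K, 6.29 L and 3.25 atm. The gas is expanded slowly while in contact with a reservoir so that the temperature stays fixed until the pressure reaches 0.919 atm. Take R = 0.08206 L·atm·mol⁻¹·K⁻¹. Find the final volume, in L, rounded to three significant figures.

Isothermal, so P V is constant: T₂ = T₁; V₂ = V₁·(P₁/P₂) = 22.24 L.

V₂ ≈ 22.2 L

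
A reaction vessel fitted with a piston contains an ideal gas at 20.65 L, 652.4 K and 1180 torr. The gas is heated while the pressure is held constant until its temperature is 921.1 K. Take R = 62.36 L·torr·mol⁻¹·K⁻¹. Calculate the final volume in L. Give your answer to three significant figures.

P constant ⇒ V ∝ T: P₂ = P₁; V₂ = V₁·(T₂/T₁) = 29.15 L.

V₂ ≈ 29.2 L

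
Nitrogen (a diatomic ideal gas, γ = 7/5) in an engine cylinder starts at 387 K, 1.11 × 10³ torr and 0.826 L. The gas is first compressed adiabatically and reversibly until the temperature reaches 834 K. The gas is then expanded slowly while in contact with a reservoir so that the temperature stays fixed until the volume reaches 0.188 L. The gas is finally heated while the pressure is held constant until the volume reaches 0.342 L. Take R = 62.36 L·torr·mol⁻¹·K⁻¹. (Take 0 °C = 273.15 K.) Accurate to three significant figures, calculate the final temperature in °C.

T₄ ≈ 1.24e+03 °C

Adiabatic (γ = 7/5), T V^(γ−1) and P V^γ constant: P₂ = P₁·(T₂/T₁)^(γ/(γ−1)) = 1.631e+04 torr; V₂ = V₁·(T₁/T₂)^(1/(γ−1)) = 0.1212 L.
T constant ⇒ Boyle's law P V = const: T₃ = T₂; P₃ = P₂·(V₂/V₃) = 1.051e+04 torr.
Isobaric, so V/T is constant: P₄ = P₃; T₄ = T₃·(V₄/V₃) = 1517 K.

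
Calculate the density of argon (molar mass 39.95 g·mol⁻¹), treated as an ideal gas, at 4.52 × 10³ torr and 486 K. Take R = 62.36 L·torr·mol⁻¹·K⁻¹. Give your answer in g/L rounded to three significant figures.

ρ ≈ 5.96 g/L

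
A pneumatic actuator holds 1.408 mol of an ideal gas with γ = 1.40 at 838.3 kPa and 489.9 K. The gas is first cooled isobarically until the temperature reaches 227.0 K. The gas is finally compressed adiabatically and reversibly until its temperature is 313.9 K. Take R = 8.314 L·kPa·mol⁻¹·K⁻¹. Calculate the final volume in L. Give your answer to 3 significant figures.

V₃ ≈ 1.41 L

From PV = nRT: V₁ = nRT₁/P₁ = 6.841 L.
Isobaric, so V/T is constant: P₂ = P₁; V₂ = V₁·(T₂/T₁) = 3.170 L.
Adiabatic (γ = 1.40), T V^(γ−1) and P V^γ constant: P₃ = P₂·(T₃/T₂)^(γ/(γ−1)) = 2607 kPa; V₃ = V₂·(T₂/T₃)^(1/(γ−1)) = 1.410 L.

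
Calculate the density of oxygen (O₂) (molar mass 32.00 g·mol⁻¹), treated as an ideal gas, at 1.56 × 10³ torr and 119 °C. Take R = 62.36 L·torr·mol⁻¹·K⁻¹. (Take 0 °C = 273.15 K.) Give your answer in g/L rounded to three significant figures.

ρ = PM/(RT) = (1.56e+03 × 32.00) / (62.36 × 392.1)

ρ ≈ 2.04 g/L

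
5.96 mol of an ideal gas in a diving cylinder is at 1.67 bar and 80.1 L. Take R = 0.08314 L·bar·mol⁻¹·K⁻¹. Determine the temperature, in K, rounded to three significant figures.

PV = nRT ⇒ T = PV/(nR) = (1.67 × 80.1) / (5.96 × 0.08314)

T ≈ 270 K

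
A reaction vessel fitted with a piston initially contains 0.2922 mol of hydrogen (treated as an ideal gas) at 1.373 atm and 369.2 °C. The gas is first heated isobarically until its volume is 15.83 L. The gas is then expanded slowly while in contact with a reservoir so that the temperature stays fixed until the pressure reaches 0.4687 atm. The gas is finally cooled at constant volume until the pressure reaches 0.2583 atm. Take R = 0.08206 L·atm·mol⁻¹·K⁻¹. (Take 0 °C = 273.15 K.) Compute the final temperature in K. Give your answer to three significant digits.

T₄ ≈ 500 K

Convert: T₁ = 642.3 K.
From PV = nRT: V₁ = nRT₁/P₁ = 11.22 L.
P constant ⇒ V ∝ T: P₂ = P₁; T₂ = T₁·(V₂/V₁) = 906.4 K.
T constant ⇒ Boyle's law P V = const: T₃ = T₂; V₃ = V₂·(P₂/P₃) = 46.37 L.
V constant ⇒ P ∝ T: V₄ = V₃; T₄ = T₃·(P₄/P₃) = 499.5 K.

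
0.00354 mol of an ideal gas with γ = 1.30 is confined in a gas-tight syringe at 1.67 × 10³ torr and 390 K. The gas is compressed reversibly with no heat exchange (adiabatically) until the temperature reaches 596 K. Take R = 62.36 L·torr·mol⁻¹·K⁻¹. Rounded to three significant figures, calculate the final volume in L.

From PV = nRT: V₁ = nRT₁/P₁ = 0.05155 L.
Adiabatic (γ = 1.30), T V^(γ−1) and P V^γ constant: P₂ = P₁·(T₂/T₁)^(γ/(γ−1)) = 1.049e+04 torr; V₂ = V₁·(T₁/T₂)^(1/(γ−1)) = 0.01254 L.

V₂ ≈ 0.0125 L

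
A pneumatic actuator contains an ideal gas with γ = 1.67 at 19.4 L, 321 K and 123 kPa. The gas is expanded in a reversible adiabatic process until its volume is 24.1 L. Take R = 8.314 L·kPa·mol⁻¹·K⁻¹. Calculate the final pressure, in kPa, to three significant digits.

P₂ ≈ 85.6 kPa

Reversible adiabatic, γ = 1.67: T₂ = T₁·(V₁/V₂)^(γ−1) = 277.6 K; P₂ = P₁·(V₁/V₂)^γ = 85.62 kPa.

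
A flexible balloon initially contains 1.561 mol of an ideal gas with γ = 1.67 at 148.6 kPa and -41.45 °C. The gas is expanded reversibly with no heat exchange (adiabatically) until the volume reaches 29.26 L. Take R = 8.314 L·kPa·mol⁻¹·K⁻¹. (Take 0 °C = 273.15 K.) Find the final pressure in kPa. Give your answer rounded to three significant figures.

P₂ ≈ 80.3 kPa

Convert: T₁ = 231.7 K.
From PV = nRT: V₁ = nRT₁/P₁ = 20.24 L.
Adiabatic (γ = 1.67), T V^(γ−1) and P V^γ constant: T₂ = T₁·(V₁/V₂)^(γ−1) = 181.0 K; P₂ = P₁·(V₁/V₂)^γ = 80.27 kPa.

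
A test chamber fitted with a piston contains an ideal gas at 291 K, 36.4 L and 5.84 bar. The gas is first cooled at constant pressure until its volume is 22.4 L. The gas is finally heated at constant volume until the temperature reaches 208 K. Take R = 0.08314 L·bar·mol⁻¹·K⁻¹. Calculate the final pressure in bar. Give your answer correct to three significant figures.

P₃ ≈ 6.78 bar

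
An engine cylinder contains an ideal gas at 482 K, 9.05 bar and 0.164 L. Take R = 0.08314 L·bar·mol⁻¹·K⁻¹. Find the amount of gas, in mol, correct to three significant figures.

n ≈ 0.0370 mol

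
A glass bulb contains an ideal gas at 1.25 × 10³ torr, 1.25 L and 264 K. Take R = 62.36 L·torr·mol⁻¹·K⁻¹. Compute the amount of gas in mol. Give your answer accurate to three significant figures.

n ≈ 0.0949 mol

PV = nRT ⇒ n = PV/(RT) = (1.25e+03 × 1.25) / (62.36 × 264)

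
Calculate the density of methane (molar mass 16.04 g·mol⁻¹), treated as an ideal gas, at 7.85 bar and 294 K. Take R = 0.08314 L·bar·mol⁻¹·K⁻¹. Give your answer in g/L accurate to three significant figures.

ρ = PM/(RT) = (7.85 × 16.04) / (0.08314 × 294.0)

ρ ≈ 5.15 g/L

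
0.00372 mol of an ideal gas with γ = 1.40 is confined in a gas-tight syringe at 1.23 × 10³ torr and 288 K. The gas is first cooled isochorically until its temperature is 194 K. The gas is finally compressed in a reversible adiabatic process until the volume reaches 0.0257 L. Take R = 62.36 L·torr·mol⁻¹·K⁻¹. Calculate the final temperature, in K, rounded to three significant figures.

From PV = nRT: V₁ = nRT₁/P₁ = 0.05432 L.
Isochoric, so P/T is constant: V₂ = V₁; P₂ = P₁·(T₂/T₁) = 828.5 torr.
Reversible adiabatic, γ = 1.40: T₃ = T₂·(V₂/V₃)^(γ−1) = 261.7 K; P₃ = P₂·(V₂/V₃)^γ = 2362 torr.

T₃ ≈ 262 K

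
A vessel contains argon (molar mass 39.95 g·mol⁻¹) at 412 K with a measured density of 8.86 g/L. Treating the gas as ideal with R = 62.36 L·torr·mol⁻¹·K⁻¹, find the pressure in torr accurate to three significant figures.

P ≈ 5.70e+03 torr

ρ = PM/(RT) ⇒ P = ρRT/M = (8.86 × 62.36 × 412.0) / 39.95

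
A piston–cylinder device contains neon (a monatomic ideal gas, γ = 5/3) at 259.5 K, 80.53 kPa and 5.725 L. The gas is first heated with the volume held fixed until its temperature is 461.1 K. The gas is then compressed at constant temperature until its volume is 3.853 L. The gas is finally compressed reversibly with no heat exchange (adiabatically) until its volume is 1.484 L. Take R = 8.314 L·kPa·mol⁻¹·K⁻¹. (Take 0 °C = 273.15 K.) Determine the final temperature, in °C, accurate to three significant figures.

T₄ ≈ 598 °C

Isochoric, so P/T is constant: V₂ = V₁; P₂ = P₁·(T₂/T₁) = 143.1 kPa.
Isothermal, so P V is constant: T₃ = T₂; P₃ = P₂·(V₂/V₃) = 212.6 kPa.
Reversible adiabatic, γ = 5/3: T₄ = T₃·(V₃/V₄)^(γ−1) = 871.0 K; P₄ = P₃·(V₃/V₄)^γ = 1043 kPa.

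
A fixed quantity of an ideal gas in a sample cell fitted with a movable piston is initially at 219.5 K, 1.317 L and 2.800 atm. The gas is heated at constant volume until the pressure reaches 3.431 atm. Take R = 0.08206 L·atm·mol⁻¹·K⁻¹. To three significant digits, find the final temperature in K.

Isochoric, so P/T is constant: V₂ = V₁; T₂ = T₁·(P₂/P₁) = 269.0 K.

T₂ ≈ 269 K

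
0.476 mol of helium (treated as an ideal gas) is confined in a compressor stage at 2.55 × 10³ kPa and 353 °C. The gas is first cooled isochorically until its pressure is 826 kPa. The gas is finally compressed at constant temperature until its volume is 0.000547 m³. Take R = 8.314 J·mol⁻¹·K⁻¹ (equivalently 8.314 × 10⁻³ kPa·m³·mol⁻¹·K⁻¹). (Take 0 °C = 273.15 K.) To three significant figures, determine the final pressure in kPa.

Convert: T₁ = 626.1 K.
From PV = nRT: V₁ = nRT₁/P₁ = 0.0009718 m³.
Isochoric, so P/T is constant: V₂ = V₁; T₂ = T₁·(P₂/P₁) = 202.8 K.
T constant ⇒ Boyle's law P V = const: T₃ = T₂; P₃ = P₂·(V₂/V₃) = 1467 kPa.

P₃ ≈ 1.47e+03 kPa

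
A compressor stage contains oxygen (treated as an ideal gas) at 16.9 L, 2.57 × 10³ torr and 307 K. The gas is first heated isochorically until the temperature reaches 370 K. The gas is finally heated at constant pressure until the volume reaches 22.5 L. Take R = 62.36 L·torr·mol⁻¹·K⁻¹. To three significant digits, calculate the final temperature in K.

Isochoric, so P/T is constant: V₂ = V₁; P₂ = P₁·(T₂/T₁) = 3097 torr.
P constant ⇒ V ∝ T: P₃ = P₂; T₃ = T₂·(V₃/V₂) = 492.6 K.

T₃ ≈ 493 K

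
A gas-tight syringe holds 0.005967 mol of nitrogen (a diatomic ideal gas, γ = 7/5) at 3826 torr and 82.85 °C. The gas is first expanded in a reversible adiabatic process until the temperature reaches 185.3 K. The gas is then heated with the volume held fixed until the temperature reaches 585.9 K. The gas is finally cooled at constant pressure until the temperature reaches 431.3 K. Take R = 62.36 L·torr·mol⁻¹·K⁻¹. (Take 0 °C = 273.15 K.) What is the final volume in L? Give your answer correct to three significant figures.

Convert: T₁ = 356.0 K.
From PV = nRT: V₁ = nRT₁/P₁ = 0.03462 L.
Reversible adiabatic, γ = 7/5: P₂ = P₁·(T₂/T₁)^(γ/(γ−1)) = 389.3 torr; V₂ = V₁·(T₁/T₂)^(1/(γ−1)) = 0.1771 L.
Isochoric, so P/T is constant: V₃ = V₂; P₃ = P₂·(T₃/T₂) = 1231 torr.
Isobaric, so V/T is constant: P₄ = P₃; V₄ = V₃·(T₄/T₃) = 0.1304 L.

V₄ ≈ 0.130 L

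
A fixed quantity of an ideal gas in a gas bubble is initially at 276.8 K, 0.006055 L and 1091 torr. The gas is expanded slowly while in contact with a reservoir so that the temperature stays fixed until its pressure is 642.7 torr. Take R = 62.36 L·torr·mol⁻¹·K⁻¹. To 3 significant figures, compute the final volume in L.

Isothermal, so P V is constant: T₂ = T₁; V₂ = V₁·(P₁/P₂) = 0.01028 L.

V₂ ≈ 0.0103 L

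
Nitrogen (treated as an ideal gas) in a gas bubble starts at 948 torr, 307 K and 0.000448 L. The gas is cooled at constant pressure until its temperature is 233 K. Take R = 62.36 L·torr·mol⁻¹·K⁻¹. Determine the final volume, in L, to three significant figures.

P constant ⇒ V ∝ T: P₂ = P₁; V₂ = V₁·(T₂/T₁) = 0.0003400 L.

V₂ ≈ 0.000340 L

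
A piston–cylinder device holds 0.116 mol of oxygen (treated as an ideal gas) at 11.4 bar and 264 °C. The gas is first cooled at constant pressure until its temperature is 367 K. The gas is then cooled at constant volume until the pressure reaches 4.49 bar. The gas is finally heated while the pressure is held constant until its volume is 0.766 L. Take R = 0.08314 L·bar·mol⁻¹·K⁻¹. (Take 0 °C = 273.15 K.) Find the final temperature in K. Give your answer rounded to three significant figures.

Convert: T₁ = 537.1 K.
From PV = nRT: V₁ = nRT₁/P₁ = 0.4544 L.
P constant ⇒ V ∝ T: P₂ = P₁; V₂ = V₁·(T₂/T₁) = 0.3105 L.
Isochoric, so P/T is constant: V₃ = V₂; T₃ = T₂·(P₃/P₂) = 144.5 K.
P constant ⇒ V ∝ T: P₄ = P₃; T₄ = T₃·(V₄/V₃) = 356.6 K.

T₄ ≈ 357 K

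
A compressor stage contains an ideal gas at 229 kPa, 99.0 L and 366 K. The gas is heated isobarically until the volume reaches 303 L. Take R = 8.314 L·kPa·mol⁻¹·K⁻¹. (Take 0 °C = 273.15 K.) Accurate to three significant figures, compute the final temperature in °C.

Isobaric, so V/T is constant: P₂ = P₁; T₂ = T₁·(V₂/V₁) = 1120 K.

T₂ ≈ 847 °C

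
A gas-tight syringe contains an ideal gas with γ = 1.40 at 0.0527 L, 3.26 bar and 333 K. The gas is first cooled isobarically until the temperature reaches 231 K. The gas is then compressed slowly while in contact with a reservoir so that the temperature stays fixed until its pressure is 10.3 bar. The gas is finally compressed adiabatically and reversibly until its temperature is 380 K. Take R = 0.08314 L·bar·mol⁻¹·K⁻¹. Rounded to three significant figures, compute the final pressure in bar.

P₄ ≈ 58.8 bar

P constant ⇒ V ∝ T: P₂ = P₁; V₂ = V₁·(T₂/T₁) = 0.03656 L.
Isothermal, so P V is constant: T₃ = T₂; V₃ = V₂·(P₂/P₃) = 0.01157 L.
Adiabatic (γ = 1.40), T V^(γ−1) and P V^γ constant: P₄ = P₃·(T₄/T₃)^(γ/(γ−1)) = 58.81 bar; V₄ = V₃·(T₃/T₄)^(1/(γ−1)) = 0.003334 L.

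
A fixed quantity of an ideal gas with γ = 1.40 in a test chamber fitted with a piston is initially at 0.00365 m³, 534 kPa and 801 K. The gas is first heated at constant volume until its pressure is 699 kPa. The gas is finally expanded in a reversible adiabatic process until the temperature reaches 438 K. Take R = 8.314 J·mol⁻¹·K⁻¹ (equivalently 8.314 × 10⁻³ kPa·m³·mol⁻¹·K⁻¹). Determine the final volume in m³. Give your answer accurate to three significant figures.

V constant ⇒ P ∝ T: V₂ = V₁; T₂ = T₁·(P₂/P₁) = 1048 K.
Adiabatic (γ = 1.40), T V^(γ−1) and P V^γ constant: P₃ = P₂·(T₃/T₂)^(γ/(γ−1)) = 32.93 kPa; V₃ = V₂·(T₂/T₃)^(1/(γ−1)) = 0.03236 m³.

V₃ ≈ 0.0324 m³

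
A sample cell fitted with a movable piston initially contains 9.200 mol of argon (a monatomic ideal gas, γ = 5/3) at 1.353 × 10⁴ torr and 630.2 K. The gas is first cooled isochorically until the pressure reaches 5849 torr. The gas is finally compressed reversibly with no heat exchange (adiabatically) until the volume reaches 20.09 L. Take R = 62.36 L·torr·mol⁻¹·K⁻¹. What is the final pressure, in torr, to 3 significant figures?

From PV = nRT: V₁ = nRT₁/P₁ = 26.72 L.
V constant ⇒ P ∝ T: V₂ = V₁; T₂ = T₁·(P₂/P₁) = 272.4 K.
Reversible adiabatic, γ = 5/3: T₃ = T₂·(V₂/V₃)^(γ−1) = 329.5 K; P₃ = P₂·(V₂/V₃)^γ = 9410 torr.

P₃ ≈ 9.41e+03 torr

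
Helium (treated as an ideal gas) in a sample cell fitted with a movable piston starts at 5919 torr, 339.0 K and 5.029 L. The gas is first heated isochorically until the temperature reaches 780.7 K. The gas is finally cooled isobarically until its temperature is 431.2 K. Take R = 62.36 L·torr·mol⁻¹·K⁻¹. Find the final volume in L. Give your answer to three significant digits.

V constant ⇒ P ∝ T: V₂ = V₁; P₂ = P₁·(T₂/T₁) = 1.363e+04 torr.
Isobaric, so V/T is constant: P₃ = P₂; V₃ = V₂·(T₃/T₂) = 2.778 L.

V₃ ≈ 2.78 L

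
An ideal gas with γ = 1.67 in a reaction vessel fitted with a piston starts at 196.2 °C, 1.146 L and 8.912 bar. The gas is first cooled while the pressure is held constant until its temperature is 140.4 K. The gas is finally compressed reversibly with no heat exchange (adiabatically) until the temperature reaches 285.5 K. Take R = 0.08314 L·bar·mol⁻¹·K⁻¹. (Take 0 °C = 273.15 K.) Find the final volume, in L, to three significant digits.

Convert: T₁ = 469.3 K.
P constant ⇒ V ∝ T: P₂ = P₁; V₂ = V₁·(T₂/T₁) = 0.3428 L.
Reversible adiabatic, γ = 1.67: P₃ = P₂·(T₃/T₂)^(γ/(γ−1)) = 52.27 bar; V₃ = V₂·(T₂/T₃)^(1/(γ−1)) = 0.1188 L.

V₃ ≈ 0.119 L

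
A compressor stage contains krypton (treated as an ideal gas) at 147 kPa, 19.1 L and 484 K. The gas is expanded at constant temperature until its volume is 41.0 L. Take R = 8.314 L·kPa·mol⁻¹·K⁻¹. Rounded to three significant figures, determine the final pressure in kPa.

T constant ⇒ Boyle's law P V = const: T₂ = T₁; P₂ = P₁·(V₁/V₂) = 68.48 kPa.

P₂ ≈ 68.5 kPa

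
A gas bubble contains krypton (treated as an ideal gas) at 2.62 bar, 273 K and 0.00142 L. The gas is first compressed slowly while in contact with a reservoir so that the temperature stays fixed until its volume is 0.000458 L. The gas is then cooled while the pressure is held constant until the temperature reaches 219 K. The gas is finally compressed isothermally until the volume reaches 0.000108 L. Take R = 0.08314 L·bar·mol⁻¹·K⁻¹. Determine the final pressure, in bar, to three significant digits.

T constant ⇒ Boyle's law P V = const: T₂ = T₁; P₂ = P₁·(V₁/V₂) = 8.123 bar.
P constant ⇒ V ∝ T: P₃ = P₂; V₃ = V₂·(T₃/T₂) = 0.0003674 L.
T constant ⇒ Boyle's law P V = const: T₄ = T₃; P₄ = P₃·(V₃/V₄) = 27.63 bar.

P₄ ≈ 27.6 bar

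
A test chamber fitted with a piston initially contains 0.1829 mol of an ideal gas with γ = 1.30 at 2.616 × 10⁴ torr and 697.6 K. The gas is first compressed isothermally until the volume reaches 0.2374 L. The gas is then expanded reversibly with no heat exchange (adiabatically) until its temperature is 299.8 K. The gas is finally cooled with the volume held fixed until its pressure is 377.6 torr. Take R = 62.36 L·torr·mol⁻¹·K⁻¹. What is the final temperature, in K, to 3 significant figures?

T₄ ≈ 131 K

From PV = nRT: V₁ = nRT₁/P₁ = 0.3042 L.
Isothermal, so P V is constant: T₂ = T₁; P₂ = P₁·(V₁/V₂) = 3.352e+04 torr.
Reversible adiabatic, γ = 1.30: P₃ = P₂·(T₃/T₂)^(γ/(γ−1)) = 862.8 torr; V₃ = V₂·(T₂/T₃)^(1/(γ−1)) = 3.963 L.
V constant ⇒ P ∝ T: V₄ = V₃; T₄ = T₃·(P₄/P₃) = 131.2 K.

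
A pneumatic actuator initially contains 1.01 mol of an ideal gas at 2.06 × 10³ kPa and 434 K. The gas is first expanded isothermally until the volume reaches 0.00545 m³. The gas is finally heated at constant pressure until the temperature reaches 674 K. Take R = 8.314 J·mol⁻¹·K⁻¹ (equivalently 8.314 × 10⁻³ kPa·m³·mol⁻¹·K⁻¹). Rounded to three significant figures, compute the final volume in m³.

V₃ ≈ 0.00846 m³

From PV = nRT: V₁ = nRT₁/P₁ = 0.001769 m³.
Isothermal, so P V is constant: T₂ = T₁; P₂ = P₁·(V₁/V₂) = 668.7 kPa.
P constant ⇒ V ∝ T: P₃ = P₂; V₃ = V₂·(T₃/T₂) = 0.008464 m³.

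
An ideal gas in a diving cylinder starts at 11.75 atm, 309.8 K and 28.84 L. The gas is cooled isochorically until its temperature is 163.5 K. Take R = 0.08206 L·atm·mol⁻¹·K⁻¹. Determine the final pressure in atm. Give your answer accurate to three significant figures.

P₂ ≈ 6.20 atm

V constant ⇒ P ∝ T: V₂ = V₁; P₂ = P₁·(T₂/T₁) = 6.201 atm.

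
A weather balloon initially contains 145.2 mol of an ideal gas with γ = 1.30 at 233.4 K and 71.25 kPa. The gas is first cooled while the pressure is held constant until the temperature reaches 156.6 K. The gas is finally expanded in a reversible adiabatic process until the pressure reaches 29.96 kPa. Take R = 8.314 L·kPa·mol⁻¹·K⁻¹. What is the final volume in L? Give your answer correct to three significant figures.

V₃ ≈ 5.17e+03 L

From PV = nRT: V₁ = nRT₁/P₁ = 3955 L.
P constant ⇒ V ∝ T: P₂ = P₁; V₂ = V₁·(T₂/T₁) = 2653 L.
Reversible adiabatic, γ = 1.30: T₃ = T₂·(P₃/P₂)^((γ−1)/γ) = 128.2 K; V₃ = V₂·(P₂/P₃)^(1/γ) = 5167 L.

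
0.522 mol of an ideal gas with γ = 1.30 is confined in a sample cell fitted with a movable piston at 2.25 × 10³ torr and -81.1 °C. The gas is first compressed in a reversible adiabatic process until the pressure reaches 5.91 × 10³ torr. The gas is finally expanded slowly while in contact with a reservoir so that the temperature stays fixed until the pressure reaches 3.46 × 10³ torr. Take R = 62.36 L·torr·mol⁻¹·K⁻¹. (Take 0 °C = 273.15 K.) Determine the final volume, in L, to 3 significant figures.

V₃ ≈ 2.26 L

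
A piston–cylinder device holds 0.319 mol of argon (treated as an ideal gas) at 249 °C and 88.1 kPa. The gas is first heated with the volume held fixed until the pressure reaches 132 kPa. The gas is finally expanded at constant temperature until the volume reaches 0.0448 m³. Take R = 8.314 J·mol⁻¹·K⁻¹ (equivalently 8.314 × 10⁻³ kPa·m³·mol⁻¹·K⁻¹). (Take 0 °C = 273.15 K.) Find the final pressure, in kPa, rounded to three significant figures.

P₃ ≈ 46.3 kPa

Convert: T₁ = 522.1 K.
From PV = nRT: V₁ = nRT₁/P₁ = 0.01572 m³.
V constant ⇒ P ∝ T: V₂ = V₁; T₂ = T₁·(P₂/P₁) = 782.3 K.
T constant ⇒ Boyle's law P V = const: T₃ = T₂; P₃ = P₂·(V₂/V₃) = 46.31 kPa.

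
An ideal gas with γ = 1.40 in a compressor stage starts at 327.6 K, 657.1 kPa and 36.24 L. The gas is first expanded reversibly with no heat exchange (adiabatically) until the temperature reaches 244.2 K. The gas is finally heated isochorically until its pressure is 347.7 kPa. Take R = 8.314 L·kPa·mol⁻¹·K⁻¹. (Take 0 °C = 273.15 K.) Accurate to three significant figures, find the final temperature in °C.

T₃ ≈ 88.2 °C

Reversible adiabatic, γ = 1.40: P₂ = P₁·(T₂/T₁)^(γ/(γ−1)) = 235.0 kPa; V₂ = V₁·(T₁/T₂)^(1/(γ−1)) = 75.54 L.
Isochoric, so P/T is constant: V₃ = V₂; T₃ = T₂·(P₃/P₂) = 361.3 K.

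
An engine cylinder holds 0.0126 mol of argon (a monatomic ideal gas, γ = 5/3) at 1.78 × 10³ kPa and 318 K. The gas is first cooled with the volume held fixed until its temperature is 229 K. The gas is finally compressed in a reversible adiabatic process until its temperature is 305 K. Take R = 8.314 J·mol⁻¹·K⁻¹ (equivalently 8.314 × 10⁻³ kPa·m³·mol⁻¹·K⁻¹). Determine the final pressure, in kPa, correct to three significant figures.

P₃ ≈ 2.62e+03 kPa

From PV = nRT: V₁ = nRT₁/P₁ = 1.871e-05 m³.
V constant ⇒ P ∝ T: V₂ = V₁; P₂ = P₁·(T₂/T₁) = 1282 kPa.
Reversible adiabatic, γ = 5/3: P₃ = P₂·(T₃/T₂)^(γ/(γ−1)) = 2624 kPa; V₃ = V₂·(T₂/T₃)^(1/(γ−1)) = 1.218e-05 m³.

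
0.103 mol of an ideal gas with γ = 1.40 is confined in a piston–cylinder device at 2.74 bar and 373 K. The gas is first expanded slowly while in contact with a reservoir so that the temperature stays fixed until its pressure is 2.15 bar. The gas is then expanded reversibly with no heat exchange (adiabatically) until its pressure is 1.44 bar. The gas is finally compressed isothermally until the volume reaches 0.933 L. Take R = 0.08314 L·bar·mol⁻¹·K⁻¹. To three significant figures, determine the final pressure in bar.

From PV = nRT: V₁ = nRT₁/P₁ = 1.166 L.
T constant ⇒ Boyle's law P V = const: T₂ = T₁; V₂ = V₁·(P₁/P₂) = 1.486 L.
Adiabatic (γ = 1.40), T V^(γ−1) and P V^γ constant: T₃ = T₂·(P₃/P₂)^((γ−1)/γ) = 332.6 K; V₃ = V₂·(P₂/P₃)^(1/γ) = 1.978 L.
T constant ⇒ Boyle's law P V = const: T₄ = T₃; P₄ = P₃·(V₃/V₄) = 3.053 bar.

P₄ ≈ 3.05 bar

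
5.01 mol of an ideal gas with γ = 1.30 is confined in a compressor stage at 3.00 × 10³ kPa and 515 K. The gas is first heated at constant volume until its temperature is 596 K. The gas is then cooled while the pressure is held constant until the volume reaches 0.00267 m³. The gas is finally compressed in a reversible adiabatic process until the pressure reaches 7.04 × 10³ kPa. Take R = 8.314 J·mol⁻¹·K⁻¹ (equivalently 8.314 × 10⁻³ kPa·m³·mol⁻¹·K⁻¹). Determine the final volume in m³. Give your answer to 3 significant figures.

From PV = nRT: V₁ = nRT₁/P₁ = 0.007150 m³.
Isochoric, so P/T is constant: V₂ = V₁; P₂ = P₁·(T₂/T₁) = 3472 kPa.
Isobaric, so V/T is constant: P₃ = P₂; T₃ = T₂·(V₃/V₂) = 222.5 K.
Reversible adiabatic, γ = 1.30: T₄ = T₃·(P₄/P₃)^((γ−1)/γ) = 262.0 K; V₄ = V₃·(P₃/P₄)^(1/γ) = 0.001550 m³.

V₄ ≈ 0.00155 m³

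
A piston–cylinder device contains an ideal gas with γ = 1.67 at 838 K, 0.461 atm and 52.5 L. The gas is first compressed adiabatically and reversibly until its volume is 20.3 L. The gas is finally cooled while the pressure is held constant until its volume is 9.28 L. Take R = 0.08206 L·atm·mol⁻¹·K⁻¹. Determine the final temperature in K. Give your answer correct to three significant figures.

T₃ ≈ 724 K

Adiabatic (γ = 1.67), T V^(γ−1) and P V^γ constant: T₂ = T₁·(V₁/V₂)^(γ−1) = 1584 K; P₂ = P₁·(V₁/V₂)^γ = 2.253 atm.
P constant ⇒ V ∝ T: P₃ = P₂; T₃ = T₂·(V₃/V₂) = 724.1 K.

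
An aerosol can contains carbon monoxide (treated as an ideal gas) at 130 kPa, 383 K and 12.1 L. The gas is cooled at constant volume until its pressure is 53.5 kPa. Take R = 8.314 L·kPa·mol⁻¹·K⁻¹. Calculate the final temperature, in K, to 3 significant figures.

V constant ⇒ P ∝ T: V₂ = V₁; T₂ = T₁·(P₂/P₁) = 157.6 K.

T₂ ≈ 158 K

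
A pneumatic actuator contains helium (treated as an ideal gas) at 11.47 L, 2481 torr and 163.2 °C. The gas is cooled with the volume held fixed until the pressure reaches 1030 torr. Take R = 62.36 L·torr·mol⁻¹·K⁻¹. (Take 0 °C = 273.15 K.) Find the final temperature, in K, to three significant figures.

T₂ ≈ 181 K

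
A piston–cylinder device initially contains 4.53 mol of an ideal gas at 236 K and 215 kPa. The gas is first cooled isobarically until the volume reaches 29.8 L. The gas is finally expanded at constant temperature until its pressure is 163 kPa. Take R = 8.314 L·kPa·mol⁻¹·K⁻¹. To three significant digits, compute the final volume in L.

V₃ ≈ 39.3 L

From PV = nRT: V₁ = nRT₁/P₁ = 41.34 L.
Isobaric, so V/T is constant: P₂ = P₁; T₂ = T₁·(V₂/V₁) = 170.1 K.
Isothermal, so P V is constant: T₃ = T₂; V₃ = V₂·(P₂/P₃) = 39.31 L.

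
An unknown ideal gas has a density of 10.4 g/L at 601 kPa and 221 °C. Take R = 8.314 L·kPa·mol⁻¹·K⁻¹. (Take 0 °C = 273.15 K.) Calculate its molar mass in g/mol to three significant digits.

ρ = PM/(RT) ⇒ M = ρRT/P = (10.4 × 8.314 × 494.1) / 601

M ≈ 71.1 g/mol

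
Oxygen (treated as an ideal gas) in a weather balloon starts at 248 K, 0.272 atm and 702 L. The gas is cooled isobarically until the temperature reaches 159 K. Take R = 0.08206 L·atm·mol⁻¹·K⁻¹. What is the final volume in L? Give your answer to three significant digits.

V₂ ≈ 450 L

P constant ⇒ V ∝ T: P₂ = P₁; V₂ = V₁·(T₂/T₁) = 450.1 L.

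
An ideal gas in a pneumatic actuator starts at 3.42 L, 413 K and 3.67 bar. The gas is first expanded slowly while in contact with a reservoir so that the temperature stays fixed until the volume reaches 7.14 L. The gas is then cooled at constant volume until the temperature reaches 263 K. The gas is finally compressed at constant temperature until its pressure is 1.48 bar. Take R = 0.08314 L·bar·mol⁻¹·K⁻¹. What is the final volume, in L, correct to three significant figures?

V₄ ≈ 5.40 L

T constant ⇒ Boyle's law P V = const: T₂ = T₁; P₂ = P₁·(V₁/V₂) = 1.758 bar.
V constant ⇒ P ∝ T: V₃ = V₂; P₃ = P₂·(T₃/T₂) = 1.119 bar.
T constant ⇒ Boyle's law P V = const: T₄ = T₃; V₄ = V₃·(P₃/P₄) = 5.401 L.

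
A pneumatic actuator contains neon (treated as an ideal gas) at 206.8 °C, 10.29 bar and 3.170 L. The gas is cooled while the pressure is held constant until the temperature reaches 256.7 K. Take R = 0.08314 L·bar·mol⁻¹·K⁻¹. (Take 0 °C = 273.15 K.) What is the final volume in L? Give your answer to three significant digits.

Convert: T₁ = 479.9 K.
Isobaric, so V/T is constant: P₂ = P₁; V₂ = V₁·(T₂/T₁) = 1.695 L.

V₂ ≈ 1.70 L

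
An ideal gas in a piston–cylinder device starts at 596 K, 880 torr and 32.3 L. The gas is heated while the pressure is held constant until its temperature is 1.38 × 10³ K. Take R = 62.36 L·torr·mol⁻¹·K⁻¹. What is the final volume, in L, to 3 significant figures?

P constant ⇒ V ∝ T: P₂ = P₁; V₂ = V₁·(T₂/T₁) = 74.79 L.

V₂ ≈ 74.8 L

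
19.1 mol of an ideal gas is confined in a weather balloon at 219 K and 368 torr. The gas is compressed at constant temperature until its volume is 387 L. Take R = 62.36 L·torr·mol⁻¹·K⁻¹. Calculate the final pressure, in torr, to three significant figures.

P₂ ≈ 674 torr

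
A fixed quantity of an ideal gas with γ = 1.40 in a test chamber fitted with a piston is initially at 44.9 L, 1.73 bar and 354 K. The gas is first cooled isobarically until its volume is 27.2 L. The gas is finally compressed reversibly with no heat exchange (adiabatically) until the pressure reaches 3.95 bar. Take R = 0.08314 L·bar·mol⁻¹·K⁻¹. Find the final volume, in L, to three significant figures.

V₃ ≈ 15.1 L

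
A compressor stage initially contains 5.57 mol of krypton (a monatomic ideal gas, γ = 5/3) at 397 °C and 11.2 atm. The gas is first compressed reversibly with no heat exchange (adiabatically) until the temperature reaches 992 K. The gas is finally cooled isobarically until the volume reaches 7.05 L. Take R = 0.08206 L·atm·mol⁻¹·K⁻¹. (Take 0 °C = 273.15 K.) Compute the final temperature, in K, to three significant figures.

T₃ ≈ 461 K

Convert: T₁ = 670.1 K.
From PV = nRT: V₁ = nRT₁/P₁ = 27.35 L.
Reversible adiabatic, γ = 5/3: P₂ = P₁·(T₂/T₁)^(γ/(γ−1)) = 29.86 atm; V₂ = V₁·(T₁/T₂)^(1/(γ−1)) = 15.19 L.
Isobaric, so V/T is constant: P₃ = P₂; T₃ = T₂·(V₃/V₂) = 460.5 K.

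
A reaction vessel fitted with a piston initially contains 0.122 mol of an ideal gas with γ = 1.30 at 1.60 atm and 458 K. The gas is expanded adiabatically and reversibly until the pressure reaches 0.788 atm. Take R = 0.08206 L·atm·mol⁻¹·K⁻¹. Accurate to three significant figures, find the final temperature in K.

From PV = nRT: V₁ = nRT₁/P₁ = 2.866 L.
Reversible adiabatic, γ = 1.30: T₂ = T₁·(P₂/P₁)^((γ−1)/γ) = 388.9 K; V₂ = V₁·(P₁/P₂)^(1/γ) = 4.941 L.

T₂ ≈ 389 K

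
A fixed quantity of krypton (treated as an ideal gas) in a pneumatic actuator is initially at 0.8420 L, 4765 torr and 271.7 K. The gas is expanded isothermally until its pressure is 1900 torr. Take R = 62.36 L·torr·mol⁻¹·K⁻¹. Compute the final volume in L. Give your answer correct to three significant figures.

V₂ ≈ 2.11 L

T constant ⇒ Boyle's law P V = const: T₂ = T₁; V₂ = V₁·(P₁/P₂) = 2.112 L.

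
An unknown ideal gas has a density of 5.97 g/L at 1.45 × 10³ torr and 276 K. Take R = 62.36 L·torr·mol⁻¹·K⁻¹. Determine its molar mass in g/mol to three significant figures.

ρ = PM/(RT) ⇒ M = ρRT/P = (5.97 × 62.36 × 276.0) / 1.45e+03

M ≈ 70.9 g/mol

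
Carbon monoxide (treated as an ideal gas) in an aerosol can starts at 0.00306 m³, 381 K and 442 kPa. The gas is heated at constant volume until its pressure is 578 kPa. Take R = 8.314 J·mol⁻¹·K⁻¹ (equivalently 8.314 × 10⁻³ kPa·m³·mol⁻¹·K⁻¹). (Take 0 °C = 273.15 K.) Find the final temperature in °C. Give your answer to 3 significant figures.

T₂ ≈ 225 °C

Isochoric, so P/T is constant: V₂ = V₁; T₂ = T₁·(P₂/P₁) = 498.2 K.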